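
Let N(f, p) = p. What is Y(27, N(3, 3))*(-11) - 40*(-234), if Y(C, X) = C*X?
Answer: 8469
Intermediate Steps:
Y(27, N(3, 3))*(-11) - 40*(-234) = (27*3)*(-11) - 40*(-234) = 81*(-11) - 1*(-9360) = -891 + 9360 = 8469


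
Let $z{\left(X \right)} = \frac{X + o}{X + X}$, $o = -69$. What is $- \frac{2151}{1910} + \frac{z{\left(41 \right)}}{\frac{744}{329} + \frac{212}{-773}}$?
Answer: $- \frac{6421124138}{4946881855} \approx -1.298$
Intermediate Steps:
$z{\left(X \right)} = \frac{-69 + X}{2 X}$ ($z{\left(X \right)} = \frac{X - 69}{X + X} = \frac{-69 + X}{2 X}$)
$- \frac{2151}{1910} + \frac{z{\left(41 \right)}}{\frac{744}{329} + \frac{212}{-773}} = - \frac{2151}{1910} + \frac{\frac{1}{2} \cdot \frac{1}{41} \left(-69 + 41\right)}{\frac{744}{329} + \frac{212}{-773}} = \left(-2151\right) \frac{1}{1910} + \frac{\frac{1}{2} \cdot \frac{1}{41} \left(-28\right)}{744 \cdot \frac{1}{329} + 212 \left(- \frac{1}{773}\right)} = - \frac{2151}{1910} - \frac{14}{41 \left(\frac{744}{329} - \frac{212}{773}\right)} = - \frac{2151}{1910} - \frac{14}{41 \cdot \frac{505364}{254317}} = - \frac{2151}{1910} - \frac{1780219}{10359962} = - \frac{6421124138}{4946881855}$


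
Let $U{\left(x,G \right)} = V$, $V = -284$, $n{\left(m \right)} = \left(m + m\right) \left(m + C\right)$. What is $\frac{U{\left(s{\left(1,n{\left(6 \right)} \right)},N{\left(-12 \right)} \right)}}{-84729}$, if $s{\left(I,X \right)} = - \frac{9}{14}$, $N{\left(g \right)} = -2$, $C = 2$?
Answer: $\frac{284}{84729} \approx 0.0033519$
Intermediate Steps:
$n{\left(m \right)} = 2 m \left(2 + m\right)$ ($n{\left(m \right)} = \left(m + m\right) \left(m + 2\right) = 2 m \left(2 + m\right)$)
$s{\left(I,X \right)} = - \frac{9}{14}$ ($s{\left(I,X \right)} = \left(-9\right) \frac{1}{14} = - \frac{9}{14}$)
$U{\left(x,G \right)} = -284$
$\frac{U{\left(s{\left(1,n{\left(6 \right)} \right)},N{\left(-12 \right)} \right)}}{-84729} = - \frac{284}{-84729} = \left(-284\right) \left(- \frac{1}{84729}\right) = \frac{284}{84729}$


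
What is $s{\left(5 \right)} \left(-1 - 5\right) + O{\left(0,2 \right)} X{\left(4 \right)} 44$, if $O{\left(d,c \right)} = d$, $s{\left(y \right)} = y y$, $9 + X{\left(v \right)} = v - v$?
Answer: $-150$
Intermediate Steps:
$X{\left(v \right)} = -9$ ($X{\left(v \right)} = -9 + \left(v - v\right) = -9 + 0 = -9$)
$s{\left(y \right)} = y^{2}$
$s{\left(5 \right)} \left(-1 - 5\right) + O{\left(0,2 \right)} X{\left(4 \right)} 44 = 5^{2} \left(-1 - 5\right) + 0 \left(-9\right) 44 = 25 \left(-6\right) + 0 \cdot 44 = -150 + 0 = -150$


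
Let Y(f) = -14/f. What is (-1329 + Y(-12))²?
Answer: 63473089/36 ≈ 1.7631e+6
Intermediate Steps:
(-1329 + Y(-12))² = (-1329 - 14/(-12))² = (-1329 - 14*(-1/12))² = (-1329 + 7/6)² = (-7967/6)² = 63473089/36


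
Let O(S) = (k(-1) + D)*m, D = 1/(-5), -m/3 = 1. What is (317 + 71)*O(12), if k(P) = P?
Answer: 6984/5 ≈ 1396.8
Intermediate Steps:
m = -3 (m = -3*1 = -3)
D = -⅕ ≈ -0.20000
O(S) = 18/5 (O(S) = (-1 - ⅕)*(-3) = -6/5*(-3) = 18/5)
(317 + 71)*O(12) = (317 + 71)*(18/5) = 388*(18/5) = 6984/5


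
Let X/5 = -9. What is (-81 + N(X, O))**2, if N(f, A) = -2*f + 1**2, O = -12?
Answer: 100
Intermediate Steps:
X = -45 (X = 5*(-9) = -45)
N(f, A) = 1 - 2*f (N(f, A) = -2*f + 1 = 1 - 2*f)
(-81 + N(X, O))**2 = (-81 + (1 - 2*(-45)))**2 = (-81 + (1 + 90))**2 = (-81 + 91)**2 = 10**2 = 100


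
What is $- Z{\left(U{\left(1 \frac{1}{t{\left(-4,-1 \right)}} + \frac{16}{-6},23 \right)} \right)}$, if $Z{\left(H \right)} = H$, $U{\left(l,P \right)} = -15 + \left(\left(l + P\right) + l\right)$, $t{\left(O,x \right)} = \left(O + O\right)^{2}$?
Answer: $- \frac{259}{96} \approx -2.6979$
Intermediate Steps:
$t{\left(O,x \right)} = 4 O^{2}$ ($t{\left(O,x \right)} = \left(2 O\right)^{2} = 4 O^{2}$)
$U{\left(l,P \right)} = -15 + P + 2 l$ ($U{\left(l,P \right)} = -15 + \left(\left(P + l\right) + l\right) = -15 + \left(P + 2 l\right) = -15 + P + 2 l$)
$- Z{\left(U{\left(1 \frac{1}{t{\left(-4,-1 \right)}} + \frac{16}{-6},23 \right)} \right)} = - (-15 + 23 + 2 \left(1 \frac{1}{4 \left(-4\right)^{2}} + \frac{16}{-6}\right)) = - (-15 + 23 + 2 \left(1 \frac{1}{4 \cdot 16} + 16 \left(- \frac{1}{6}\right)\right)) = - (-15 + 23 + 2 \left(1 \cdot \frac{1}{64} - \frac{8}{3}\right)) = - (-15 + 23 + 2 \left(\frac{1}{64} - \frac{8}{3}\right)) = - (-15 + 23 + 2 \left(- \frac{509}{192}\right)) = - (-15 + 23 - \frac{509}{96}) = \left(-1\right) \frac{259}{96} = - \frac{259}{96}$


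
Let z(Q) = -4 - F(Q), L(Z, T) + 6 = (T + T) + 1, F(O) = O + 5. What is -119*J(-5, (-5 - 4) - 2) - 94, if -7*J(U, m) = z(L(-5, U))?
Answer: 8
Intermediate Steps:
F(O) = 5 + O
L(Z, T) = -5 + 2*T (L(Z, T) = -6 + ((T + T) + 1) = -6 + (2*T + 1) = -6 + (1 + 2*T) = -5 + 2*T)
z(Q) = -9 - Q (z(Q) = -4 - (5 + Q) = -4 + (-5 - Q) = -9 - Q)
J(U, m) = 4/7 + 2*U/7 (J(U, m) = -(-9 - (-5 + 2*U))/7 = -(-9 + (5 - 2*U))/7 = -(-4 - 2*U)/7 = 4/7 + 2*U/7)
-119*J(-5, (-5 - 4) - 2) - 94 = -119*(4/7 + (2/7)*(-5)) - 94 = -119*(4/7 - 10/7) - 94 = -119*(-6/7) - 94 = 102 - 94 = 8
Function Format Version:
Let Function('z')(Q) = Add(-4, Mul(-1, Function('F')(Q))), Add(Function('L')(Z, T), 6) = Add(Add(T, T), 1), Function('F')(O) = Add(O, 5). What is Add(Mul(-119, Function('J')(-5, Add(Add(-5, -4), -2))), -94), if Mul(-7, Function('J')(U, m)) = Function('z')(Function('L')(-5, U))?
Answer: 8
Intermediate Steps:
Function('F')(O) = Add(5, O)
Function('L')(Z, T) = Add(-5, Mul(2, T)) (Function('L')(Z, T) = Add(-6, Add(Add(T, T), 1)) = Add(-6, Add(Mul(2, T), 1)) = Add(-6, Add(1, Mul(2, T))) = Add(-5, Mul(2, T)))
Function('z')(Q) = Add(-9, Mul(-1, Q)) (Function('z')(Q) = Add(-4, Mul(-1, Add(5, Q))) = Add(-4, Add(-5, Mul(-1, Q))) = Add(-9, Mul(-1, Q)))
Function('J')(U, m) = Add(Rational(4, 7), Mul(Rational(2, 7), U)) (Function('J')(U, m) = Mul(Rational(-1, 7), Add(-9, Mul(-1, Add(-5, Mul(2, U))))) = Mul(Rational(-1, 7), Add(-9, Add(5, Mul(-2, U)))) = Mul(Rational(-1, 7), Add(-4, Mul(-2, U))) = Add(Rational(4, 7), Mul(Rational(2, 7), U)))
Add(Mul(-119, Function('J')(-5, Add(Add(-5, -4), -2))), -94) = Add(Mul(-119, Add(Rational(4, 7), Mul(Rational(2, 7), -5))), -94) = Add(Mul(-119, Add(Rational(4, 7), Rational(-10, 7))), -94) = Add(Mul(-119, Rational(-6, 7)), -94) = Add(102, -94) = 8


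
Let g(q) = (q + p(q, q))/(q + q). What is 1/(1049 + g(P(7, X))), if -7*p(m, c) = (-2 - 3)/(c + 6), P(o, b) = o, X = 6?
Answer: 637/668534 ≈ 0.00095283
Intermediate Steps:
p(m, c) = 5/(7*(6 + c)) (p(m, c) = -(-2 - 3)/(7*(c + 6)) = -(-5)/(7*(6 + c)) = 5/(7*(6 + c)))
g(q) = (q + 5/(7*(6 + q)))/(2*q) (g(q) = (q + 5/(7*(6 + q)))/(q + q) = (q + 5/(7*(6 + q)))/((2*q)) = (q + 5/(7*(6 + q)))*(1/(2*q)) = (q + 5/(7*(6 + q)))/(2*q))
1/(1049 + g(P(7, X))) = 1/(1049 + (1/14)*(5 + 7*7*(6 + 7))/(7*(6 + 7))) = 1/(1049 + (1/14)*(1/7)*(5 + 7*7*13)/13) = 1/(1049 + (1/14)*(1/7)*(1/13)*(5 + 637)) = 1/(1049 + (1/14)*(1/7)*(1/13)*642) = 1/(1049 + 321/637) = 1/(668534/637) = 637/668534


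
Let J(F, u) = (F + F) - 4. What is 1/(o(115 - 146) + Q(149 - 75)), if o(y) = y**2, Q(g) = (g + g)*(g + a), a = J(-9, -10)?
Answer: 1/8657 ≈ 0.00011551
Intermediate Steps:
J(F, u) = -4 + 2*F (J(F, u) = 2*F - 4 = -4 + 2*F)
a = -22 (a = -4 + 2*(-9) = -4 - 18 = -22)
Q(g) = 2*g*(-22 + g) (Q(g) = (g + g)*(g - 22) = (2*g)*(-22 + g) = 2*g*(-22 + g))
1/(o(115 - 146) + Q(149 - 75)) = 1/((115 - 146)**2 + 2*(149 - 75)*(-22 + (149 - 75))) = 1/((-31)**2 + 2*74*(-22 + 74)) = 1/(961 + 2*74*52) = 1/(961 + 7696) = 1/8657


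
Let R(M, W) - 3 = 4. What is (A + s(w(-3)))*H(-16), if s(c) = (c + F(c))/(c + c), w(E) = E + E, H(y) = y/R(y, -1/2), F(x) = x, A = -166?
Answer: 2640/7 ≈ 377.14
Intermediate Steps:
R(M, W) = 7 (R(M, W) = 3 + 4 = 7)
H(y) = y/7
w(E) = 2*E
s(c) = 1 (s(c) = (c + c)/(c + c) = (2*c)/((2*c)) = (2*c)*(1/(2*c)) = 1)
(A + s(w(-3)))*H(-16) = (-166 + 1)*((1/7)*(-16)) = -165*(-16/7) = 2640/7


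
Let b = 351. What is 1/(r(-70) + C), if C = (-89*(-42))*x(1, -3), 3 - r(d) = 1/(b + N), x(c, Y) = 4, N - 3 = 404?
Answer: 758/11335889 ≈ 6.6867e-5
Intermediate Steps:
N = 407 (N = 3 + 404 = 407)
r(d) = 2273/758 (r(d) = 3 - 1/(351 + 407) = 3 - 1/758 = 2273/758)
C = 14952 (C = -89*(-42)*4 = 3738*4 = 14952)
1/(r(-70) + C) = 1/(2273/758 + 14952) = 1/(11335889/758) = 758/11335889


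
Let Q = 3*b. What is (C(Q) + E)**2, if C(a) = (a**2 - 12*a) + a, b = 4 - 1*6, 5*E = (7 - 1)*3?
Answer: 278784/25 ≈ 11151.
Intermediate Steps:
E = 18/5 (E = ((7 - 1)*3)/5 = (6*3)/5 = (1/5)*18 = 18/5 ≈ 3.6000)
b = -2 (b = 4 - 6 = -2)
Q = -6 (Q = 3*(-2) = -6)
C(a) = a**2 - 11*a
(C(Q) + E)**2 = (-6*(-11 - 6) + 18/5)**2 = (-6*(-17) + 18/5)**2 = (102 + 18/5)**2 = (528/5)**2 = 278784/25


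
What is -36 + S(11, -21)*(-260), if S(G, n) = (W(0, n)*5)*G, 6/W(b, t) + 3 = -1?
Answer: 21414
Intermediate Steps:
W(b, t) = -3/2 (W(b, t) = 6/(-3 - 1) = 6/(-4) = 6*(-1/4) = -3/2)
S(G, n) = -15*G/2 (S(G, n) = (-3/2*5)*G = -15*G/2)
-36 + S(11, -21)*(-260) = -36 - 15/2*11*(-260) = -36 - 165/2*(-260) = -36 + 21450 = 21414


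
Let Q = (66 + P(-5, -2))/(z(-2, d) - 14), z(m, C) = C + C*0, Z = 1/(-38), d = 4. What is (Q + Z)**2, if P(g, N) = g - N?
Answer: 361201/9025 ≈ 40.022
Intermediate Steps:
Z = -1/38 ≈ -0.026316
z(m, C) = C (z(m, C) = C + 0 = C)
Q = -63/10 (Q = (66 + (-5 - 1*(-2)))/(4 - 14) = (66 + (-5 + 2))/(-10) = (66 - 3)*(-1/10) = 63*(-1/10) = -63/10 ≈ -6.3000)
(Q + Z)**2 = (-63/10 - 1/38)**2 = (-601/95)**2 = 361201/9025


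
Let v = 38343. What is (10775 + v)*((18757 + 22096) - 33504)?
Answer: 360968182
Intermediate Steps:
(10775 + v)*((18757 + 22096) - 33504) = (10775 + 38343)*((18757 + 22096) - 33504) = 49118*(40853 - 33504) = 49118*7349 = 360968182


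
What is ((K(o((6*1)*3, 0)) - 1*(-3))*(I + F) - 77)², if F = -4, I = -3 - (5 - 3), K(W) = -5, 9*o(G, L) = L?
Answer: 3481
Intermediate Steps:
o(G, L) = L/9
I = -5 (I = -3 - 1*2 = -3 - 2 = -5)
((K(o((6*1)*3, 0)) - 1*(-3))*(I + F) - 77)² = ((-5 - 1*(-3))*(-5 - 4) - 77)² = ((-5 + 3)*(-9) - 77)² = (-2*(-9) - 77)² = (18 - 77)² = (-59)² = 3481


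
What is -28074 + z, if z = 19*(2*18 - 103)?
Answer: -29347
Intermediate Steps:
z = -1273 (z = 19*(36 - 103) = 19*(-67) = -1273)
-28074 + z = -28074 - 1273 = -29347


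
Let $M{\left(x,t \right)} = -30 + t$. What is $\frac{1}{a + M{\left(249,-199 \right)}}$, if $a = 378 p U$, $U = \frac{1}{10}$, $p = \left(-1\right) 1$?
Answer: $- \frac{5}{1334} \approx -0.0037481$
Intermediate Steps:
$p = -1$
$U = \frac{1}{10} \approx 0.1$
$a = - \frac{189}{5}$ ($a = 378 \left(\left(-1\right) \frac{1}{10}\right) = 378 \left(- \frac{1}{10}\right) = - \frac{189}{5} \approx -37.8$)
$\frac{1}{a + M{\left(249,-199 \right)}} = \frac{1}{- \frac{189}{5} - 229} = \frac{1}{- \frac{1334}{5}} = - \frac{5}{1334}$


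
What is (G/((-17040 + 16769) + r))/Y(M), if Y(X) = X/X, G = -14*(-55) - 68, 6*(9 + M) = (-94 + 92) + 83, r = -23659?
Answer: -351/11965 ≈ -0.029336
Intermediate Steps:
M = 9/2 (M = -9 + ((-94 + 92) + 83)/6 = -9 + (-2 + 83)/6 = -9 + (⅙)*81 = -9 + 27/2 = 9/2 ≈ 4.5000)
G = 702 (G = 770 - 68 = 702)
Y(X) = 1
(G/((-17040 + 16769) + r))/Y(M) = (702/((-17040 + 16769) - 23659))/1 = (702/(-271 - 23659))*1 = (702/(-23930))*1 = (702*(-1/23930))*1 = -351/11965*1 = -351/11965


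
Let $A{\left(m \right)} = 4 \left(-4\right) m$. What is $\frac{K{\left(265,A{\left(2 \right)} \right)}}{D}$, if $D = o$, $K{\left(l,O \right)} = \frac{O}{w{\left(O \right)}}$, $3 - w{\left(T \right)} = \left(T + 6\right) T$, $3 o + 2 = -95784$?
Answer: $- \frac{48}{39703297} \approx -1.209 \cdot 10^{-6}$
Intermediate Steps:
$o = - \frac{95786}{3}$ ($o = - \frac{2}{3} + \frac{1}{3} \left(-95784\right) = - \frac{2}{3} - 31928 = - \frac{95786}{3} \approx -31929.0$)
$w{\left(T \right)} = 3 - T \left(6 + T\right)$ ($w{\left(T \right)} = 3 - \left(T + 6\right) T = 3 - \left(6 + T\right) T = 3 - T \left(6 + T\right)$)
$A{\left(m \right)} = - 16 m$
$K{\left(l,O \right)} = \frac{O}{3 - O^{2} - 6 O}$
$D = - \frac{95786}{3} \approx -31929.0$
$\frac{K{\left(265,A{\left(2 \right)} \right)}}{D} = \frac{\left(-1\right) \left(\left(-16\right) 2\right) \frac{1}{-3 + \left(\left(-16\right) 2\right)^{2} + 6 \left(\left(-16\right) 2\right)}}{- \frac{95786}{3}} = \left(-1\right) \left(-32\right) \frac{1}{-3 + \left(-32\right)^{2} + 6 \left(-32\right)} \left(- \frac{3}{95786}\right) = \left(-1\right) \left(-32\right) \frac{1}{-3 + 1024 - 192} \left(- \frac{3}{95786}\right) = \left(-1\right) \left(-32\right) \frac{1}{829} \left(- \frac{3}{95786}\right) = \frac{32}{829} \left(- \frac{3}{95786}\right) = - \frac{48}{39703297}$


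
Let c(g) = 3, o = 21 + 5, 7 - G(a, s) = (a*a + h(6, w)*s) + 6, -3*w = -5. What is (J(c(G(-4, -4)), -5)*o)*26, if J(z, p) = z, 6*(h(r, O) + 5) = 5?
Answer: 2028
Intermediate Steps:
w = 5/3 (w = -⅓*(-5) = 5/3 ≈ 1.6667)
h(r, O) = -25/6 (h(r, O) = -5 + (⅙)*5 = -5 + ⅚ = -25/6)
G(a, s) = 1 - a² + 25*s/6 (G(a, s) = 7 - ((a*a - 25*s/6) + 6) = 7 - ((a² - 25*s/6) + 6) = 7 - (6 + a² - 25*s/6) = 7 + (-6 - a² + 25*s/6) = 1 - a² + 25*s/6)
o = 26
(J(c(G(-4, -4)), -5)*o)*26 = (3*26)*26 = 78*26 = 2028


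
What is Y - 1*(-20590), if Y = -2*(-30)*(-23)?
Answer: 19210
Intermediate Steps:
Y = -1380 (Y = 60*(-23) = -1380)
Y - 1*(-20590) = -1380 - 1*(-20590) = -1380 + 20590 = 19210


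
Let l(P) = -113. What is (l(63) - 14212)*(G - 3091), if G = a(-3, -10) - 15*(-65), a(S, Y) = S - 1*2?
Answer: 30383325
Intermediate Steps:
a(S, Y) = -2 + S (a(S, Y) = S - 2 = -2 + S)
G = 970 (G = (-2 - 3) - 15*(-65) = -5 + 975 = 970)
(l(63) - 14212)*(G - 3091) = (-113 - 14212)*(970 - 3091) = -14325*(-2121) = 30383325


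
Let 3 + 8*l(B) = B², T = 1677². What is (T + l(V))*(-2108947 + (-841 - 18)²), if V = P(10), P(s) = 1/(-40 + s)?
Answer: -4627065790505611/1200 ≈ -3.8559e+12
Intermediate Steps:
T = 2812329
V = -1/30 (V = 1/(-40 + 10) = 1/(-30) = -1/30 ≈ -0.033333)
l(B) = -3/8 + B²/8
(T + l(V))*(-2108947 + (-841 - 18)²) = (2812329 + (-3/8 + (-1/30)²/8))*(-2108947 + (-841 - 18)²) = (2812329 + (-3/8 + (⅛)*(1/900)))*(-2108947 + (-859)²) = (2812329 + (-3/8 + 1/7200))*(-2108947 + 737881) = (2812329 - 2699/7200)*(-1371066) = (20248766101/7200)*(-1371066) = -4627065790505611/1200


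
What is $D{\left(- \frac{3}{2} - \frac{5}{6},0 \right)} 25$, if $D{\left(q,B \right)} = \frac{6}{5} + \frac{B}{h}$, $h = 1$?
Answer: $30$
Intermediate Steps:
$D{\left(q,B \right)} = \frac{6}{5} + B$ ($D{\left(q,B \right)} = \frac{6}{5} + \frac{B}{1} = 6 \cdot \frac{1}{5} + B 1 = \frac{6}{5} + B$)
$D{\left(- \frac{3}{2} - \frac{5}{6},0 \right)} 25 = \left(\frac{6}{5} + 0\right) 25 = \frac{6}{5} \cdot 25 = 30$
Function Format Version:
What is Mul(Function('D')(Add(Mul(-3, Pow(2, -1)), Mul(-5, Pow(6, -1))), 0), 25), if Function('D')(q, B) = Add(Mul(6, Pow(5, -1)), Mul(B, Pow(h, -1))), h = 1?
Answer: 30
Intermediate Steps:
Function('D')(q, B) = Add(Rational(6, 5), B) (Function('D')(q, B) = Add(Mul(6, Pow(5, -1)), Mul(B, Pow(1, -1))) = Add(Mul(6, Rational(1, 5)), Mul(B, 1)) = Add(Rational(6, 5), B))
Mul(Function('D')(Add(Mul(-3, Pow(2, -1)), Mul(-5, Pow(6, -1))), 0), 25) = Mul(Add(Rational(6, 5), 0), 25) = Mul(Rational(6, 5), 25) = 30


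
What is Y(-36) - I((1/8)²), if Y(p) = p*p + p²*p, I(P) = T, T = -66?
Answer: -45294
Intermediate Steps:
I(P) = -66
Y(p) = p² + p³
Y(-36) - I((1/8)²) = (-36)²*(1 - 36) - 1*(-66) = 1296*(-35) + 66 = -45360 + 66 = -45294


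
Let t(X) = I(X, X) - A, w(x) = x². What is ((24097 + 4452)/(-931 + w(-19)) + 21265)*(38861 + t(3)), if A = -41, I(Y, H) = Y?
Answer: 94091750281/114 ≈ 8.2537e+8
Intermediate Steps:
t(X) = 41 + X (t(X) = X - 1*(-41) = X + 41 = 41 + X)
((24097 + 4452)/(-931 + w(-19)) + 21265)*(38861 + t(3)) = ((24097 + 4452)/(-931 + (-19)²) + 21265)*(38861 + (41 + 3)) = (28549/(-931 + 361) + 21265)*(38861 + 44) = (28549/(-570) + 21265)*38905 = (28549*(-1/570) + 21265)*38905 = (-28549/570 + 21265)*38905 = (12092501/570)*38905 = 94091750281/114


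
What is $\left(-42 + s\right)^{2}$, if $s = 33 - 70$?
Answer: $6241$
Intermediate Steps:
$s = -37$
$\left(-42 + s\right)^{2} = \left(-42 - 37\right)^{2} = \left(-79\right)^{2} = 6241$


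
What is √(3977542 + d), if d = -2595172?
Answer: √1382370 ≈ 1175.7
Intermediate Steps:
√(3977542 + d) = √(3977542 - 2595172) = √1382370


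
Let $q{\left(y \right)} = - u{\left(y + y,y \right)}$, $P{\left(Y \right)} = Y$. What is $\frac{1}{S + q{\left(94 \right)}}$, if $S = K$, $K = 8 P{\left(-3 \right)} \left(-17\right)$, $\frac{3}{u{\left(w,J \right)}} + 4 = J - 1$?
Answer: $\frac{89}{36309} \approx 0.0024512$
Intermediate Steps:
$u{\left(w,J \right)} = \frac{3}{-5 + J}$ ($u{\left(w,J \right)} = \frac{3}{-4 + \left(J - 1\right)} = \frac{3}{-4 + \left(-1 + J\right)} = \frac{3}{-5 + J}$)
$q{\left(y \right)} = - \frac{3}{-5 + y}$
$K = 408$ ($K = 8 \left(-3\right) \left(-17\right) = \left(-24\right) \left(-17\right) = 408$)
$S = 408$
$\frac{1}{S + q{\left(94 \right)}} = \frac{1}{408 - \frac{3}{-5 + 94}} = \frac{1}{408 - \frac{3}{89}} = \frac{1}{\frac{36309}{89}} = \frac{89}{36309}$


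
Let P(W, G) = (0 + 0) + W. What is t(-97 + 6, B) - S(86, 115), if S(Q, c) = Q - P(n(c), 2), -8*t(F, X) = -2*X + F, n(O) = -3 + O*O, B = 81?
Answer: 105341/8 ≈ 13168.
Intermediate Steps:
n(O) = -3 + O**2
P(W, G) = W (P(W, G) = 0 + W = W)
t(F, X) = -F/8 + X/4 (t(F, X) = -(-2*X + F)/8 = -(F - 2*X)/8 = -F/8 + X/4)
S(Q, c) = 3 + Q - c**2 (S(Q, c) = Q - (-3 + c**2) = Q + (3 - c**2) = 3 + Q - c**2)
t(-97 + 6, B) - S(86, 115) = (-(-97 + 6)/8 + (1/4)*81) - (3 + 86 - 1*115**2) = (-1/8*(-91) + 81/4) - (3 + 86 - 1*13225) = (91/8 + 81/4) - (3 + 86 - 13225) = 253/8 - 1*(-13136) = 253/8 + 13136 = 105341/8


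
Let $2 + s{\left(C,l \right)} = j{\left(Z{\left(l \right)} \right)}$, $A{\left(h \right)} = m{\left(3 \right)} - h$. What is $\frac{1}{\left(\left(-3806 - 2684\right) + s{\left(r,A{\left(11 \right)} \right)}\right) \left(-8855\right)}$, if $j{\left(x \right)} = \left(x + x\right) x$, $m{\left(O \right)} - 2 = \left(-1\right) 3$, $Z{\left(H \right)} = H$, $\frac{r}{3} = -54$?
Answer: $\frac{1}{54936420} \approx 1.8203 \cdot 10^{-8}$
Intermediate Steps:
$r = -162$ ($r = 3 \left(-54\right) = -162$)
$m{\left(O \right)} = -1$ ($m{\left(O \right)} = 2 - 3 = -1$)
$j{\left(x \right)} = 2 x^{2}$ ($j{\left(x \right)} = 2 x x = 2 x^{2}$)
$A{\left(h \right)} = -1 - h$
$s{\left(C,l \right)} = -2 + 2 l^{2}$
$\frac{1}{\left(\left(-3806 - 2684\right) + s{\left(r,A{\left(11 \right)} \right)}\right) \left(-8855\right)} = \frac{1}{\left(\left(-3806 - 2684\right) - \left(2 - 2 \left(-1 - 11\right)^{2}\right)\right) \left(-8855\right)} = \frac{1}{\left(-3806 - 2684\right) - \left(2 - 2 \left(-1 - 11\right)^{2}\right)} \left(- \frac{1}{8855}\right) = \frac{1}{-6490 - \left(2 - 2 \left(-12\right)^{2}\right)} \left(- \frac{1}{8855}\right) = \frac{1}{-6490 + \left(-2 + 2 \cdot 144\right)} \left(- \frac{1}{8855}\right) = \frac{1}{-6490 + \left(-2 + 288\right)} \left(- \frac{1}{8855}\right) = \frac{1}{-6490 + 286} \left(- \frac{1}{8855}\right) = \frac{1}{-6204} \left(- \frac{1}{8855}\right) = \left(- \frac{1}{6204}\right) \left(- \frac{1}{8855}\right) = \frac{1}{54936420}$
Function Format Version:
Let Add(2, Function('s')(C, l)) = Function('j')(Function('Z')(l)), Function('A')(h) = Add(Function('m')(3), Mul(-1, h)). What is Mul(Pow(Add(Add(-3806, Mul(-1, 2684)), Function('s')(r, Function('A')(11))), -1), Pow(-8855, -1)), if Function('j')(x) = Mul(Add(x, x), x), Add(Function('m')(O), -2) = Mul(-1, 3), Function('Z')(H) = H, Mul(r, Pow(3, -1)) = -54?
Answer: Rational(1, 54936420) ≈ 1.8203e-8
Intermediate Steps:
r = -162 (r = Mul(3, -54) = -162)
Function('m')(O) = -1 (Function('m')(O) = Add(2, Mul(-1, 3)) = Add(2, -3) = -1)
Function('j')(x) = Mul(2, Pow(x, 2)) (Function('j')(x) = Mul(Mul(2, x), x) = Mul(2, Pow(x, 2)))
Function('A')(h) = Add(-1, Mul(-1, h))
Function('s')(C, l) = Add(-2, Mul(2, Pow(l, 2)))
Mul(Pow(Add(Add(-3806, Mul(-1, 2684)), Function('s')(r, Function('A')(11))), -1), Pow(-8855, -1)) = Mul(Pow(Add(Add(-3806, Mul(-1, 2684)), Add(-2, Mul(2, Pow(Add(-1, Mul(-1, 11)), 2)))), -1), Pow(-8855, -1)) = Mul(Pow(Add(Add(-3806, -2684), Add(-2, Mul(2, Pow(Add(-1, -11), 2)))), -1), Rational(-1, 8855)) = Mul(Pow(Add(-6490, Add(-2, Mul(2, Pow(-12, 2)))), -1), Rational(-1, 8855)) = Mul(Pow(Add(-6490, Add(-2, Mul(2, 144))), -1), Rational(-1, 8855)) = Mul(Pow(Add(-6490, Add(-2, 288)), -1), Rational(-1, 8855)) = Mul(Pow(Add(-6490, 286), -1), Rational(-1, 8855)) = Mul(Pow(-6204, -1), Rational(-1, 8855)) = Mul(Rational(-1, 6204), Rational(-1, 8855)) = Rational(1, 54936420)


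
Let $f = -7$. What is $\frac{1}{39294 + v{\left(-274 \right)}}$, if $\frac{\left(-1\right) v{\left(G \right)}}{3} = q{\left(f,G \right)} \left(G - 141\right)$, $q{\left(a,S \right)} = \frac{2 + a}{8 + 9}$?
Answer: $\frac{17}{661773} \approx 2.5689 \cdot 10^{-5}$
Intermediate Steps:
$q{\left(a,S \right)} = \frac{2}{17} + \frac{a}{17}$ ($q{\left(a,S \right)} = \frac{2 + a}{17} = \left(2 + a\right) \frac{1}{17} = \frac{2}{17} + \frac{a}{17}$)
$v{\left(G \right)} = - \frac{2115}{17} + \frac{15 G}{17}$ ($v{\left(G \right)} = - 3 \left(\frac{2}{17} + \frac{1}{17} \left(-7\right)\right) \left(G - 141\right) = - 3 \left(\frac{2}{17} - \frac{7}{17}\right) \left(-141 + G\right) = - 3 \left(- \frac{5 \left(-141 + G\right)}{17}\right) = - 3 \left(\frac{705}{17} - \frac{5 G}{17}\right) = - \frac{2115}{17} + \frac{15 G}{17}$)
$\frac{1}{39294 + v{\left(-274 \right)}} = \frac{1}{39294 + \left(- \frac{2115}{17} + \frac{15}{17} \left(-274\right)\right)} = \frac{1}{39294 - \frac{6225}{17}} = \frac{1}{\frac{661773}{17}} = \frac{17}{661773}$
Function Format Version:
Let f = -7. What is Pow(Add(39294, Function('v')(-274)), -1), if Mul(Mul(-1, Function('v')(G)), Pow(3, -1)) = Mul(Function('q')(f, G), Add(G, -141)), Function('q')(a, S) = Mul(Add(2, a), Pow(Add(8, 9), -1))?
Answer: Rational(17, 661773) ≈ 2.5689e-5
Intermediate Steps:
Function('q')(a, S) = Add(Rational(2, 17), Mul(Rational(1, 17), a)) (Function('q')(a, S) = Mul(Add(2, a), Pow(17, -1)) = Mul(Add(2, a), Rational(1, 17)) = Add(Rational(2, 17), Mul(Rational(1, 17), a)))
Function('v')(G) = Add(Rational(-2115, 17), Mul(Rational(15, 17), G)) (Function('v')(G) = Mul(-3, Mul(Add(Rational(2, 17), Mul(Rational(1, 17), -7)), Add(G, -141))) = Mul(-3, Mul(Add(Rational(2, 17), Rational(-7, 17)), Add(-141, G))) = Mul(-3, Mul(Rational(-5, 17), Add(-141, G))) = Mul(-3, Add(Rational(705, 17), Mul(Rational(-5, 17), G))) = Add(Rational(-2115, 17), Mul(Rational(15, 17), G)))
Pow(Add(39294, Function('v')(-274)), -1) = Pow(Add(39294, Add(Rational(-2115, 17), Mul(Rational(15, 17), -274))), -1) = Pow(Add(39294, Add(Rational(-2115, 17), Rational(-4110, 17))), -1) = Pow(Add(39294, Rational(-6225, 17)), -1) = Pow(Rational(661773, 17), -1) = Rational(17, 661773)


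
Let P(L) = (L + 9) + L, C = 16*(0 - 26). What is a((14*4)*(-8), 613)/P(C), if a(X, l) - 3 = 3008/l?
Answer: -4847/504499 ≈ -0.0096076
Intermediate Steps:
a(X, l) = 3 + 3008/l
C = -416 (C = 16*(-26) = -416)
P(L) = 9 + 2*L (P(L) = (9 + L) + L = 9 + 2*L)
a((14*4)*(-8), 613)/P(C) = (3 + 3008/613)/(9 + 2*(-416)) = (3 + 3008*(1/613))/(9 - 832) = (3 + 3008/613)/(-823) = (4847/613)*(-1/823) = -4847/504499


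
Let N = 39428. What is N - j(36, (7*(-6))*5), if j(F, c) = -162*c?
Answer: 5408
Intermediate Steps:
N - j(36, (7*(-6))*5) = 39428 - (-162)*(7*(-6))*5 = 39428 - (-162)*(-42*5) = 39428 - (-162)*(-210) = 39428 - 1*34020 = 39428 - 34020 = 5408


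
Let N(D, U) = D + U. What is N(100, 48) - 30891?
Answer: -30743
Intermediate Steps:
N(100, 48) - 30891 = (100 + 48) - 30891 = 148 - 30891 = -30743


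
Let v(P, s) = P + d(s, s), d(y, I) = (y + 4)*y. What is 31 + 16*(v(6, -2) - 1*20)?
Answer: -257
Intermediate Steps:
d(y, I) = y*(4 + y) (d(y, I) = (4 + y)*y = y*(4 + y))
v(P, s) = P + s*(4 + s)
31 + 16*(v(6, -2) - 1*20) = 31 + 16*((6 - 2*(4 - 2)) - 1*20) = 31 + 16*((6 - 2*2) - 20) = 31 + 16*((6 - 4) - 20) = 31 + 16*(2 - 20) = 31 + 16*(-18) = 31 - 288 = -257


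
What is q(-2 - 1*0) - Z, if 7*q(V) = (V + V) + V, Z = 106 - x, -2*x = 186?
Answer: -1399/7 ≈ -199.86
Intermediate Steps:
x = -93 (x = -½*186 = -93)
Z = 199 (Z = 106 - 1*(-93) = 106 + 93 = 199)
q(V) = 3*V/7 (q(V) = ((V + V) + V)/7 = (2*V + V)/7 = (3*V)/7 = 3*V/7)
q(-2 - 1*0) - Z = 3*(-2 - 1*0)/7 - 1*199 = 3*(-2 + 0)/7 - 199 = (3/7)*(-2) - 199 = -6/7 - 199 = -1399/7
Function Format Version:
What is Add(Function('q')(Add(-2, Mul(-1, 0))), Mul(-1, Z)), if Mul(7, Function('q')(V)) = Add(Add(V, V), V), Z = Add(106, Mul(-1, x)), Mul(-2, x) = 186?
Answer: Rational(-1399, 7) ≈ -199.86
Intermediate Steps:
x = -93 (x = Mul(Rational(-1, 2), 186) = -93)
Z = 199 (Z = Add(106, Mul(-1, -93)) = Add(106, 93) = 199)
Function('q')(V) = Mul(Rational(3, 7), V) (Function('q')(V) = Mul(Rational(1, 7), Add(Add(V, V), V)) = Mul(Rational(1, 7), Add(Mul(2, V), V)) = Mul(Rational(1, 7), Mul(3, V)) = Mul(Rational(3, 7), V))
Add(Function('q')(Add(-2, Mul(-1, 0))), Mul(-1, Z)) = Add(Mul(Rational(3, 7), Add(-2, Mul(-1, 0))), Mul(-1, 199)) = Add(Mul(Rational(3, 7), Add(-2, 0)), -199) = Add(Mul(Rational(3, 7), -2), -199) = Add(Rational(-6, 7), -199) = Rational(-1399, 7)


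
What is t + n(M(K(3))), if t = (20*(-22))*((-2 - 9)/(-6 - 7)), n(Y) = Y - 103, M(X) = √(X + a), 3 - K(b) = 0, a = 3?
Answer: -6179/13 + √6 ≈ -472.86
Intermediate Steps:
K(b) = 3 (K(b) = 3 - 1*0 = 3 + 0 = 3)
M(X) = √(3 + X) (M(X) = √(X + 3) = √(3 + X))
n(Y) = -103 + Y
t = -4840/13 (t = -(-4840)/(-13) = -(-4840)*(-1)/13 = -440*11/13 = -4840/13 ≈ -372.31)
t + n(M(K(3))) = -4840/13 + (-103 + √(3 + 3)) = -4840/13 + (-103 + √6) = -6179/13 + √6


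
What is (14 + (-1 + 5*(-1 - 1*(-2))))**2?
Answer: 324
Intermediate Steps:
(14 + (-1 + 5*(-1 - 1*(-2))))**2 = (14 + (-1 + 5*(-1 + 2)))**2 = (14 + (-1 + 5*1))**2 = (14 + (-1 + 5))**2 = (14 + 4)**2 = 18**2 = 324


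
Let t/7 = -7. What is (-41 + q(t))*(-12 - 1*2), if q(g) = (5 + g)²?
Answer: -26530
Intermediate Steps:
t = -49 (t = 7*(-7) = -49)
(-41 + q(t))*(-12 - 1*2) = (-41 + (5 - 49)²)*(-12 - 1*2) = (-41 + (-44)²)*(-12 - 2) = (-41 + 1936)*(-14) = 1895*(-14) = -26530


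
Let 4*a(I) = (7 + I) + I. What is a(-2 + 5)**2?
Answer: 169/16 ≈ 10.563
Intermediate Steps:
a(I) = 7/4 + I/2 (a(I) = ((7 + I) + I)/4 = (7 + 2*I)/4 = 7/4 + I/2)
a(-2 + 5)**2 = (7/4 + (-2 + 5)/2)**2 = (7/4 + (1/2)*3)**2 = (7/4 + 3/2)**2 = (13/4)**2 = 169/16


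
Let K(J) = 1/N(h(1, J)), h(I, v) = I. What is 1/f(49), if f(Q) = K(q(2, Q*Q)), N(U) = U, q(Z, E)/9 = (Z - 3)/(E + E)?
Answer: 1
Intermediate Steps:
q(Z, E) = 9*(-3 + Z)/(2*E) (q(Z, E) = 9*((Z - 3)/(E + E)) = 9*((-3 + Z)/((2*E))) = 9*((-3 + Z)*(1/(2*E))) = 9*((-3 + Z)/(2*E)) = 9*(-3 + Z)/(2*E))
K(J) = 1 (K(J) = 1/1 = 1)
f(Q) = 1
1/f(49) = 1/1 = 1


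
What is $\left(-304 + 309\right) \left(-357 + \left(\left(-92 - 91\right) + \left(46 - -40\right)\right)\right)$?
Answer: $-2270$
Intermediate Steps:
$\left(-304 + 309\right) \left(-357 + \left(\left(-92 - 91\right) + \left(46 - -40\right)\right)\right) = 5 \left(-357 + \left(-183 + \left(46 + 40\right)\right)\right) = 5 \left(-357 + \left(-183 + 86\right)\right) = 5 \left(-357 - 97\right) = 5 \left(-454\right) = -2270$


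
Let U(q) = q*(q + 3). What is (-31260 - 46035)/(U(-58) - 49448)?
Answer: 77295/46258 ≈ 1.6710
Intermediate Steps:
U(q) = q*(3 + q)
(-31260 - 46035)/(U(-58) - 49448) = (-31260 - 46035)/(-58*(3 - 58) - 49448) = -77295/(-58*(-55) - 49448) = -77295/(3190 - 49448) = -77295/(-46258) = -77295*(-1/46258) = 77295/46258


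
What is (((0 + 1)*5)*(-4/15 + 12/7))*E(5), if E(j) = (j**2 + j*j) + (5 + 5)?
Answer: 3040/7 ≈ 434.29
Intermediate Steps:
E(j) = 10 + 2*j**2 (E(j) = (j**2 + j**2) + 10 = 2*j**2 + 10 = 10 + 2*j**2)
(((0 + 1)*5)*(-4/15 + 12/7))*E(5) = (((0 + 1)*5)*(-4/15 + 12/7))*(10 + 2*5**2) = ((1*5)*(-4*1/15 + 12*(1/7)))*(10 + 2*25) = (5*(-4/15 + 12/7))*(10 + 50) = (5*(152/105))*60 = (152/21)*60 = 3040/7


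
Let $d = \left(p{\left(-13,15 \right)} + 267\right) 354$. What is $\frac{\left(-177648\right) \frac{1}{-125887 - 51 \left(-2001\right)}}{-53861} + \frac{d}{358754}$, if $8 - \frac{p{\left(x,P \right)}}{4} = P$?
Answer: $\frac{13569507049473}{57572429173523} \approx 0.23569$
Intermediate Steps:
$p{\left(x,P \right)} = 32 - 4 P$
$d = 84606$ ($d = \left(\left(32 - 60\right) + 267\right) 354 = \left(-28 + 267\right) 354 = 239 \cdot 354 = 84606$)
$\frac{\left(-177648\right) \frac{1}{-125887 - 51 \left(-2001\right)}}{-53861} + \frac{d}{358754} = \frac{\left(-177648\right) \frac{1}{-125887 - 51 \left(-2001\right)}}{-53861} + \frac{84606}{358754} = - \frac{177648}{-125887 - -102051} \left(- \frac{1}{53861}\right) + 84606 \cdot \frac{1}{358754} = - \frac{177648}{-125887 + 102051} \left(- \frac{1}{53861}\right) + \frac{42303}{179377} = - \frac{177648}{-23836} \left(- \frac{1}{53861}\right) + \frac{42303}{179377} = \left(-177648\right) \left(- \frac{1}{23836}\right) \left(- \frac{1}{53861}\right) + \frac{42303}{179377} = \frac{44412}{5959} \left(- \frac{1}{53861}\right) + \frac{42303}{179377} = - \frac{44412}{320957699} + \frac{42303}{179377} = \frac{13569507049473}{57572429173523}$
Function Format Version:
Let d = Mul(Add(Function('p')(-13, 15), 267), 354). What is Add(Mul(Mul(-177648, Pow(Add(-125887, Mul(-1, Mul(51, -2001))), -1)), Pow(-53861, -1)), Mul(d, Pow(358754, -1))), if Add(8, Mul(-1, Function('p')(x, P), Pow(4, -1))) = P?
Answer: Rational(13569507049473, 57572429173523) ≈ 0.23569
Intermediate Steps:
Function('p')(x, P) = Add(32, Mul(-4, P))
d = 84606 (d = Mul(Add(Add(32, Mul(-4, 15)), 267), 354) = Mul(Add(Add(32, -60), 267), 354) = Mul(Add(-28, 267), 354) = Mul(239, 354) = 84606)
Add(Mul(Mul(-177648, Pow(Add(-125887, Mul(-1, Mul(51, -2001))), -1)), Pow(-53861, -1)), Mul(d, Pow(358754, -1))) = Add(Mul(Mul(-177648, Pow(Add(-125887, Mul(-1, Mul(51, -2001))), -1)), Pow(-53861, -1)), Mul(84606, Pow(358754, -1))) = Add(Mul(Mul(-177648, Pow(Add(-125887, Mul(-1, -102051)), -1)), Rational(-1, 53861)), Mul(84606, Rational(1, 358754))) = Add(Mul(Mul(-177648, Pow(Add(-125887, 102051), -1)), Rational(-1, 53861)), Rational(42303, 179377)) = Add(Mul(Mul(-177648, Pow(-23836, -1)), Rational(-1, 53861)), Rational(42303, 179377)) = Add(Mul(Mul(-177648, Rational(-1, 23836)), Rational(-1, 53861)), Rational(42303, 179377)) = Add(Mul(Rational(44412, 5959), Rational(-1, 53861)), Rational(42303, 179377)) = Add(Rational(-44412, 320957699), Rational(42303, 179377)) = Rational(13569507049473, 57572429173523)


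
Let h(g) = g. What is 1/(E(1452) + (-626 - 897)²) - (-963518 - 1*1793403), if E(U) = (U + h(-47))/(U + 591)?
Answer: 13064494896933035/4738799152 ≈ 2.7569e+6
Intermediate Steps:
E(U) = (-47 + U)/(591 + U) (E(U) = (U - 47)/(U + 591) = (-47 + U)/(591 + U))
1/(E(1452) + (-626 - 897)²) - (-963518 - 1*1793403) = 1/((-47 + 1452)/(591 + 1452) + (-626 - 897)²) - (-963518 - 1*1793403) = 1/(1405/2043 + (-1523)²) - (-963518 - 1793403) = 1/((1/2043)*1405 + 2319529) - 1*(-2756921) = 1/(1405/2043 + 2319529) + 2756921 = 1/(4738799152/2043) + 2756921 = 2043/4738799152 + 2756921 = 13064494896933035/4738799152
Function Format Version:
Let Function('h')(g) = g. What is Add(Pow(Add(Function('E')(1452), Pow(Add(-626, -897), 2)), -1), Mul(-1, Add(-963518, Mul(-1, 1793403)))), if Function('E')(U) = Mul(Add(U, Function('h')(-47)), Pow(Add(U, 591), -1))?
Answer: Rational(13064494896933035, 4738799152) ≈ 2.7569e+6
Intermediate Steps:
Function('E')(U) = Mul(Pow(Add(591, U), -1), Add(-47, U)) (Function('E')(U) = Mul(Add(U, -47), Pow(Add(U, 591), -1)) = Mul(Add(-47, U), Pow(Add(591, U), -1)) = Mul(Pow(Add(591, U), -1), Add(-47, U)))
Add(Pow(Add(Function('E')(1452), Pow(Add(-626, -897), 2)), -1), Mul(-1, Add(-963518, Mul(-1, 1793403)))) = Add(Pow(Add(Mul(Pow(Add(591, 1452), -1), Add(-47, 1452)), Pow(Add(-626, -897), 2)), -1), Mul(-1, Add(-963518, Mul(-1, 1793403)))) = Add(Pow(Add(Mul(Pow(2043, -1), 1405), Pow(-1523, 2)), -1), Mul(-1, Add(-963518, -1793403))) = Add(Pow(Add(Mul(Rational(1, 2043), 1405), 2319529), -1), Mul(-1, -2756921)) = Add(Pow(Add(Rational(1405, 2043), 2319529), -1), 2756921) = Add(Pow(Rational(4738799152, 2043), -1), 2756921) = Add(Rational(2043, 4738799152), 2756921) = Rational(13064494896933035, 4738799152)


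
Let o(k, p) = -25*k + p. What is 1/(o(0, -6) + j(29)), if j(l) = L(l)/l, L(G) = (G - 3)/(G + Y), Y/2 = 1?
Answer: -899/5368 ≈ -0.16747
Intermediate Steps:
Y = 2 (Y = 2*1 = 2)
L(G) = (-3 + G)/(2 + G) (L(G) = (G - 3)/(G + 2) = (-3 + G)/(2 + G))
o(k, p) = p - 25*k
j(l) = (-3 + l)/(l*(2 + l)) (j(l) = ((-3 + l)/(2 + l))/l = (-3 + l)/(l*(2 + l)))
1/(o(0, -6) + j(29)) = 1/((-6 - 25*0) + (-3 + 29)/(29*(2 + 29))) = 1/((-6 + 0) + (1/29)*26/31) = 1/(-6 + (1/29)*(1/31)*26) = 1/(-6 + 26/899) = 1/(-5368/899) = -899/5368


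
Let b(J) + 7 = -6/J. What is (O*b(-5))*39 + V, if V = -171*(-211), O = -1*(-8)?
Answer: 171357/5 ≈ 34271.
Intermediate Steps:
b(J) = -7 - 6/J
O = 8
V = 36081
(O*b(-5))*39 + V = (8*(-7 - 6/(-5)))*39 + 36081 = (8*(-7 - 6*(-1/5)))*39 + 36081 = (8*(-7 + 6/5))*39 + 36081 = (8*(-29/5))*39 + 36081 = -232/5*39 + 36081 = -9048/5 + 36081 = 171357/5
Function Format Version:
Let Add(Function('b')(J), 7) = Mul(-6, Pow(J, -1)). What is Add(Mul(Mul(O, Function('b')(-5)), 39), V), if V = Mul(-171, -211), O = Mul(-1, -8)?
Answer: Rational(171357, 5) ≈ 34271.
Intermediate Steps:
Function('b')(J) = Add(-7, Mul(-6, Pow(J, -1)))
O = 8
V = 36081
Add(Mul(Mul(O, Function('b')(-5)), 39), V) = Add(Mul(Mul(8, Add(-7, Mul(-6, Pow(-5, -1)))), 39), 36081) = Add(Mul(Mul(8, Add(-7, Mul(-6, Rational(-1, 5)))), 39), 36081) = Add(Mul(Mul(8, Add(-7, Rational(6, 5))), 39), 36081) = Add(Mul(Mul(8, Rational(-29, 5)), 39), 36081) = Add(Mul(Rational(-232, 5), 39), 36081) = Add(Rational(-9048, 5), 36081) = Rational(171357, 5)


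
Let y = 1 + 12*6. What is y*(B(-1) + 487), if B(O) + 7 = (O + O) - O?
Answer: 34967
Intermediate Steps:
y = 73 (y = 1 + 72 = 73)
B(O) = -7 + O (B(O) = -7 + ((O + O) - O) = -7 + (2*O - O) = -7 + O)
y*(B(-1) + 487) = 73*((-7 - 1) + 487) = 73*(-8 + 487) = 73*479 = 34967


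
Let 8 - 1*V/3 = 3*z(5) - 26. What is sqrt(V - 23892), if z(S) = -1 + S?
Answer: 19*I*sqrt(66) ≈ 154.36*I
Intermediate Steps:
V = 66 (V = 24 - 3*(3*(-1 + 5) - 26) = 24 - 3*(3*4 - 26) = 24 - 3*(12 - 26) = 24 - 3*(-14) = 24 + 42 = 66)
sqrt(V - 23892) = sqrt(66 - 23892) = sqrt(-23826) = 19*I*sqrt(66)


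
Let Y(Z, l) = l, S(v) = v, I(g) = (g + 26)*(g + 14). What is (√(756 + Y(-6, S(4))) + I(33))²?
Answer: 7690289 + 11092*√190 ≈ 7.8432e+6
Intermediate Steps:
I(g) = (14 + g)*(26 + g) (I(g) = (26 + g)*(14 + g) = (14 + g)*(26 + g))
(√(756 + Y(-6, S(4))) + I(33))² = (√(756 + 4) + (364 + 33² + 40*33))² = (√760 + (364 + 1089 + 1320))² = (2*√190 + 2773)² = (2773 + 2*√190)²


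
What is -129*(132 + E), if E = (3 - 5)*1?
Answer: -16770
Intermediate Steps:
E = -2 (E = -2*1 = -2)
-129*(132 + E) = -129*(132 - 2) = -129*130 = -16770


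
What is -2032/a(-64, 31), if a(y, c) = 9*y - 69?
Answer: 2032/645 ≈ 3.1504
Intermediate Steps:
a(y, c) = -69 + 9*y
-2032/a(-64, 31) = -2032/(-69 + 9*(-64)) = -2032/(-69 - 576) = -2032/(-645) = -2032*(-1/645) = 2032/645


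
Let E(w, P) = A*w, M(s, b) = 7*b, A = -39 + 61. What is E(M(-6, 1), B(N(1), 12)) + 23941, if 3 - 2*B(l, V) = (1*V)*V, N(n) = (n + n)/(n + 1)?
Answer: 24095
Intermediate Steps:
A = 22
N(n) = 2*n/(1 + n) (N(n) = (2*n)/(1 + n) = 2*n/(1 + n))
B(l, V) = 3/2 - V²/2 (B(l, V) = 3/2 - 1*V*V/2 = 3/2 - V*V/2 = 3/2 - V²/2)
E(w, P) = 22*w
E(M(-6, 1), B(N(1), 12)) + 23941 = 22*(7*1) + 23941 = 22*7 + 23941 = 154 + 23941 = 24095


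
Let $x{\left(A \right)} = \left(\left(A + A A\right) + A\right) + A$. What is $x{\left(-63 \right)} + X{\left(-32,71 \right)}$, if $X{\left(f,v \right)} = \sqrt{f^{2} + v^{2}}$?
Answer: $3780 + \sqrt{6065} \approx 3857.9$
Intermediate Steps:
$x{\left(A \right)} = A^{2} + 3 A$ ($x{\left(A \right)} = \left(\left(A + A^{2}\right) + A\right) + A = \left(A^{2} + 2 A\right) + A = A^{2} + 3 A$)
$x{\left(-63 \right)} + X{\left(-32,71 \right)} = - 63 \left(3 - 63\right) + \sqrt{\left(-32\right)^{2} + 71^{2}} = \left(-63\right) \left(-60\right) + \sqrt{1024 + 5041} = 3780 + \sqrt{6065}$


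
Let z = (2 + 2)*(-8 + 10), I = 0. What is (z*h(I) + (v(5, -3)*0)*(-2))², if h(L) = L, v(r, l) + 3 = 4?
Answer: 0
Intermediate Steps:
v(r, l) = 1 (v(r, l) = -3 + 4 = 1)
z = 8 (z = 4*2 = 8)
(z*h(I) + (v(5, -3)*0)*(-2))² = (8*0 + (1*0)*(-2))² = (0 + 0*(-2))² = (0 + 0)² = 0² = 0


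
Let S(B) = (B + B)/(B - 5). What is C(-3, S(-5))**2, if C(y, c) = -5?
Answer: 25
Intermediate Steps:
S(B) = 2*B/(-5 + B) (S(B) = (2*B)/(-5 + B) = 2*B/(-5 + B))
C(-3, S(-5))**2 = (-5)**2 = 25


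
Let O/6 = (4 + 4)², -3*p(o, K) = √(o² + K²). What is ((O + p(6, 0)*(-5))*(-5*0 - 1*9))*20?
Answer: -70920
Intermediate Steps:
p(o, K) = -√(K² + o²)/3 (p(o, K) = -√(o² + K²)/3 = -√(K² + o²)/3)
O = 384 (O = 6*(4 + 4)² = 6*8² = 6*64 = 384)
((O + p(6, 0)*(-5))*(-5*0 - 1*9))*20 = ((384 - √(0² + 6²)/3*(-5))*(-5*0 - 1*9))*20 = ((384 - √(0 + 36)/3*(-5))*(0 - 9))*20 = ((384 - √36/3*(-5))*(-9))*20 = ((384 - ⅓*6*(-5))*(-9))*20 = ((384 - 2*(-5))*(-9))*20 = ((384 + 10)*(-9))*20 = (394*(-9))*20 = -3546*20 = -70920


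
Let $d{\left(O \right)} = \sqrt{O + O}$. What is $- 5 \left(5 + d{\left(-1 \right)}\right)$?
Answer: $-25 - 5 i \sqrt{2} \approx -25.0 - 7.0711 i$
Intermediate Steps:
$d{\left(O \right)} = \sqrt{2} \sqrt{O}$ ($d{\left(O \right)} = \sqrt{2 O} = \sqrt{2} \sqrt{O}$)
$- 5 \left(5 + d{\left(-1 \right)}\right) = - 5 \left(5 + \sqrt{2} \sqrt{-1}\right) = - 5 \left(5 + \sqrt{2} i\right) = - 5 \left(5 + i \sqrt{2}\right) = -25 - 5 i \sqrt{2}$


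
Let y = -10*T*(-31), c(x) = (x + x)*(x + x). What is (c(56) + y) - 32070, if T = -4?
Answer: -20766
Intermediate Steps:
c(x) = 4*x² (c(x) = (2*x)*(2*x) = 4*x²)
y = -1240 (y = -10*(-4)*(-31) = 40*(-31) = -1240)
(c(56) + y) - 32070 = (4*56² - 1240) - 32070 = (4*3136 - 1240) - 32070 = (12544 - 1240) - 32070 = 11304 - 32070 = -20766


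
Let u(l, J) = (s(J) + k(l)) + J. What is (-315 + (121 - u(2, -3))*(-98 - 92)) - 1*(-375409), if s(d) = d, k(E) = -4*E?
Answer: 349444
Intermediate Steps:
u(l, J) = -4*l + 2*J (u(l, J) = (J - 4*l) + J = -4*l + 2*J)
(-315 + (121 - u(2, -3))*(-98 - 92)) - 1*(-375409) = (-315 + (121 - (-4*2 + 2*(-3)))*(-98 - 92)) - 1*(-375409) = (-315 + (121 - (-8 - 6))*(-190)) + 375409 = (-315 + (121 - 1*(-14))*(-190)) + 375409 = (-315 + (121 + 14)*(-190)) + 375409 = (-315 + 135*(-190)) + 375409 = (-315 - 25650) + 375409 = -25965 + 375409 = 349444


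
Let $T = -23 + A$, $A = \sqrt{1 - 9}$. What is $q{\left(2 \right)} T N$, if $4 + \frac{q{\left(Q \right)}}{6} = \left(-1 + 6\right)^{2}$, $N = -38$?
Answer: $110124 - 9576 i \sqrt{2} \approx 1.1012 \cdot 10^{5} - 13543.0 i$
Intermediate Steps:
$A = 2 i \sqrt{2}$ ($A = \sqrt{-8} = 2 i \sqrt{2} \approx 2.8284 i$)
$q{\left(Q \right)} = 126$ ($q{\left(Q \right)} = -24 + 6 \left(-1 + 6\right)^{2} = -24 + 6 \cdot 5^{2} = -24 + 6 \cdot 25 = -24 + 150 = 126$)
$T = -23 + 2 i \sqrt{2} \approx -23.0 + 2.8284 i$
$q{\left(2 \right)} T N = 126 \left(-23 + 2 i \sqrt{2}\right) \left(-38\right) = \left(-2898 + 252 i \sqrt{2}\right) \left(-38\right) = 110124 - 9576 i \sqrt{2}$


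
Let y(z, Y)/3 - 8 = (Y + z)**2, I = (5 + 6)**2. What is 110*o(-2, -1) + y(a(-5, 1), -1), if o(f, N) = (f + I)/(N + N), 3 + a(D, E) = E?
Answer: -6494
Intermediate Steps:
I = 121 (I = 11**2 = 121)
a(D, E) = -3 + E
y(z, Y) = 24 + 3*(Y + z)**2
o(f, N) = (121 + f)/(2*N) (o(f, N) = (f + 121)/(N + N) = (121 + f)/((2*N)) = (121 + f)*(1/(2*N)) = (121 + f)/(2*N))
110*o(-2, -1) + y(a(-5, 1), -1) = 110*((1/2)*(121 - 2)/(-1)) + (24 + 3*(-1 + (-3 + 1))**2) = 110*((1/2)*(-1)*119) + (24 + 3*(-1 - 2)**2) = 110*(-119/2) + (24 + 3*(-3)**2) = -6545 + (24 + 3*9) = -6545 + (24 + 27) = -6545 + 51 = -6494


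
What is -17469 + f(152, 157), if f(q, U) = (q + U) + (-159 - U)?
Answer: -17476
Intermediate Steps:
f(q, U) = -159 + q (f(q, U) = (U + q) + (-159 - U) = -159 + q)
-17469 + f(152, 157) = -17469 + (-159 + 152) = -17469 - 7 = -17476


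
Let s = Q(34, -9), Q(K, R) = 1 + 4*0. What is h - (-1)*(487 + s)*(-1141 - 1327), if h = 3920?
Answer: -1200464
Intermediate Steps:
Q(K, R) = 1 (Q(K, R) = 1 + 0 = 1)
s = 1
h - (-1)*(487 + s)*(-1141 - 1327) = 3920 - (-1)*(487 + 1)*(-1141 - 1327) = 3920 - (-1)*488*(-2468) = 3920 - (-1)*(-1204384) = 3920 - 1*1204384 = 3920 - 1204384 = -1200464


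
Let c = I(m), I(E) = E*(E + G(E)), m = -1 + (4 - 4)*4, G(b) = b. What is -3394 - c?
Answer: -3396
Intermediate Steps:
m = -1 (m = -1 + 0*4 = -1 + 0 = -1)
I(E) = 2*E**2 (I(E) = E*(E + E) = E*(2*E) = 2*E**2)
c = 2 (c = 2*(-1)**2 = 2*1 = 2)
-3394 - c = -3394 - 1*2 = -3394 - 2 = -3396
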